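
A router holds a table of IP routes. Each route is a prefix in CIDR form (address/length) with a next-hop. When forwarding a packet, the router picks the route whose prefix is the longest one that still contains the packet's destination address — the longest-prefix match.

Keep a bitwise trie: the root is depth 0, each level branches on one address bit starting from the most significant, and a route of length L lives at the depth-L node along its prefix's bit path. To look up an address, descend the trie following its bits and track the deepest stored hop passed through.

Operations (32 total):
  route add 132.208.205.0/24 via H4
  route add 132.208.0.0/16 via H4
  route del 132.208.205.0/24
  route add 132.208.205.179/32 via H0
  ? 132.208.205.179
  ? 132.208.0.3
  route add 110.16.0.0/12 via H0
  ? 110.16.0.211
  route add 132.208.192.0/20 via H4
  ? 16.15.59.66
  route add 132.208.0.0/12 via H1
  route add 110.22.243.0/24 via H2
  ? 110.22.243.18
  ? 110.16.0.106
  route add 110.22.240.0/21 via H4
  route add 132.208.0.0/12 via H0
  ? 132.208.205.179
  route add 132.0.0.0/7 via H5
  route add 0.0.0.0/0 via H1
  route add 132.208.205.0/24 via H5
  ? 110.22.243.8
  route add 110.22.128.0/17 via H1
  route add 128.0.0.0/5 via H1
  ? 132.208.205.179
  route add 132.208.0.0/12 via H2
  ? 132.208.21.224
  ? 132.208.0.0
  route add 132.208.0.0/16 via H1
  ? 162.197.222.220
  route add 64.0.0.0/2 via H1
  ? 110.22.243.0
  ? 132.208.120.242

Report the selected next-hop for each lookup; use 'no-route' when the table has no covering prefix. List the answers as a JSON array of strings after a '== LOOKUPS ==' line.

Apply in order:
  add 132.208.205.0/24 -> H4 at depth 24
  add 132.208.0.0/16 -> H4 at depth 16
  del 132.208.205.0/24 (clear depth 24)
  add 132.208.205.179/32 -> H0 at depth 32
  lookup 132.208.205.179: bits 10000100110100001100110110110011 walk d0:-→d1:-→d2:-→d3:-→d4:-→d5:-→d6:-→d7:-→d8:-→d9:-→d10:-→d11:-→d12:-→d13:-→d14:-→d15:-→d16:H4→d17:-→d18:-→d19:-→d20:-→d21:-→d22:-→d23:-→d24:-→d25:-→d26:-→d27:-→d28:-→d29:-→d30:-→d31:-→d32:H0 -> H0
  lookup 132.208.0.3: bits 1000010011010000 walk d0:-→d1:-→d2:-→d3:-→d4:-→d5:-→d6:-→d7:-→d8:-→d9:-→d10:-→d11:-→d12:-→d13:-→d14:-→d15:-→d16:H4 -> H4
  add 110.16.0.0/12 -> H0 at depth 12
  lookup 110.16.0.211: bits 011011100001 walk d0:-→d1:-→d2:-→d3:-→d4:-→d5:-→d6:-→d7:-→d8:-→d9:-→d10:-→d11:-→d12:H0 -> H0
  add 132.208.192.0/20 -> H4 at depth 20
  lookup 16.15.59.66: bits 0 walk d0:-→d1:- -> no-route
  add 132.208.0.0/12 -> H1 at depth 12
  add 110.22.243.0/24 -> H2 at depth 24
  lookup 110.22.243.18: bits 011011100001011011110011 walk d0:-→d1:-→d2:-→d3:-→d4:-→d5:-→d6:-→d7:-→d8:-→d9:-→d10:-→d11:-→d12:H0→d13:-→d14:-→d15:-→d16:-→d17:-→d18:-→d19:-→d20:-→d21:-→d22:-→d23:-→d24:H2 -> H2
  lookup 110.16.0.106: bits 0110111000010 walk d0:-→d1:-→d2:-→d3:-→d4:-→d5:-→d6:-→d7:-→d8:-→d9:-→d10:-→d11:-→d12:H0→d13:- -> H0
  add 110.22.240.0/21 -> H4 at depth 21
  add 132.208.0.0/12 -> H0 at depth 12
  lookup 132.208.205.179: bits 10000100110100001100110110110011 walk d0:-→d1:-→d2:-→d3:-→d4:-→d5:-→d6:-→d7:-→d8:-→d9:-→d10:-→d11:-→d12:H0→d13:-→d14:-→d15:-→d16:H4→d17:-→d18:-→d19:-→d20:H4→d21:-→d22:-→d23:-→d24:-→d25:-→d26:-→d27:-→d28:-→d29:-→d30:-→d31:-→d32:H0 -> H0
  add 132.0.0.0/7 -> H5 at depth 7
  add 0.0.0.0/0 -> H1 at depth 0
  add 132.208.205.0/24 -> H5 at depth 24
  lookup 110.22.243.8: bits 011011100001011011110011 walk d0:H1→d1:-→d2:-→d3:-→d4:-→d5:-→d6:-→d7:-→d8:-→d9:-→d10:-→d11:-→d12:H0→d13:-→d14:-→d15:-→d16:-→d17:-→d18:-→d19:-→d20:-→d21:H4→d22:-→d23:-→d24:H2 -> H2
  add 110.22.128.0/17 -> H1 at depth 17
  add 128.0.0.0/5 -> H1 at depth 5
  lookup 132.208.205.179: bits 10000100110100001100110110110011 walk d0:H1→d1:-→d2:-→d3:-→d4:-→d5:H1→d6:-→d7:H5→d8:-→d9:-→d10:-→d11:-→d12:H0→d13:-→d14:-→d15:-→d16:H4→d17:-→d18:-→d19:-→d20:H4→d21:-→d22:-→d23:-→d24:H5→d25:-→d26:-→d27:-→d28:-→d29:-→d30:-→d31:-→d32:H0 -> H0
  add 132.208.0.0/12 -> H2 at depth 12
  lookup 132.208.21.224: bits 1000010011010000 walk d0:H1→d1:-→d2:-→d3:-→d4:-→d5:H1→d6:-→d7:H5→d8:-→d9:-→d10:-→d11:-→d12:H2→d13:-→d14:-→d15:-→d16:H4 -> H4
  lookup 132.208.0.0: bits 1000010011010000 walk d0:H1→d1:-→d2:-→d3:-→d4:-→d5:H1→d6:-→d7:H5→d8:-→d9:-→d10:-→d11:-→d12:H2→d13:-→d14:-→d15:-→d16:H4 -> H4
  add 132.208.0.0/16 -> H1 at depth 16
  lookup 162.197.222.220: bits 10 walk d0:H1→d1:-→d2:- -> H1
  add 64.0.0.0/2 -> H1 at depth 2
  lookup 110.22.243.0: bits 011011100001011011110011 walk d0:H1→d1:-→d2:H1→d3:-→d4:-→d5:-→d6:-→d7:-→d8:-→d9:-→d10:-→d11:-→d12:H0→d13:-→d14:-→d15:-→d16:-→d17:H1→d18:-→d19:-→d20:-→d21:H4→d22:-→d23:-→d24:H2 -> H2
  lookup 132.208.120.242: bits 1000010011010000 walk d0:H1→d1:-→d2:-→d3:-→d4:-→d5:H1→d6:-→d7:H5→d8:-→d9:-→d10:-→d11:-→d12:H2→d13:-→d14:-→d15:-→d16:H1 -> H1

== LOOKUPS ==
["H0","H4","H0","no-route","H2","H0","H0","H2","H0","H4","H4","H1","H2","H1"]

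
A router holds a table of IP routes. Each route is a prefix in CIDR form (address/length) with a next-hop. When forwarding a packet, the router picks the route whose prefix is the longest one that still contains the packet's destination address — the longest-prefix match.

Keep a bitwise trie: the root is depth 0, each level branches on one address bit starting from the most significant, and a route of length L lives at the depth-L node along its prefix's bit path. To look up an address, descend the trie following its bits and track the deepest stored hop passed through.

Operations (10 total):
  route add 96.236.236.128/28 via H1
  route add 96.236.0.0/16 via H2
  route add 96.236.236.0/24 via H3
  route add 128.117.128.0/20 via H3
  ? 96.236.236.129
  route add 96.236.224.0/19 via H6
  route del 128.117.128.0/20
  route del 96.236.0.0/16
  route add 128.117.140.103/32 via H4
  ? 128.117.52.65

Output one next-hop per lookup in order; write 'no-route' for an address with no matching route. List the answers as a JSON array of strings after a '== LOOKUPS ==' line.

Process each operation:
  + 96.236.236.128/28 (H1) depth=28
  + 96.236.0.0/16 (H2) depth=16
  + 96.236.236.0/24 (H3) depth=24
  + 128.117.128.0/20 (H3) depth=20
  Q 96.236.236.129: descend 0110000011101100111011001000 ; hops seen [H2,H3,H1] ; pick H1
  + 96.236.224.0/19 (H6) depth=19
  - 128.117.128.0/20 clear@20
  - 96.236.0.0/16 clear@16
  + 128.117.140.103/32 (H4) depth=32
  Q 128.117.52.65: descend 1000000001110101 ; hops seen [∅] ; pick no-route

== LOOKUPS ==
["H1","no-route"]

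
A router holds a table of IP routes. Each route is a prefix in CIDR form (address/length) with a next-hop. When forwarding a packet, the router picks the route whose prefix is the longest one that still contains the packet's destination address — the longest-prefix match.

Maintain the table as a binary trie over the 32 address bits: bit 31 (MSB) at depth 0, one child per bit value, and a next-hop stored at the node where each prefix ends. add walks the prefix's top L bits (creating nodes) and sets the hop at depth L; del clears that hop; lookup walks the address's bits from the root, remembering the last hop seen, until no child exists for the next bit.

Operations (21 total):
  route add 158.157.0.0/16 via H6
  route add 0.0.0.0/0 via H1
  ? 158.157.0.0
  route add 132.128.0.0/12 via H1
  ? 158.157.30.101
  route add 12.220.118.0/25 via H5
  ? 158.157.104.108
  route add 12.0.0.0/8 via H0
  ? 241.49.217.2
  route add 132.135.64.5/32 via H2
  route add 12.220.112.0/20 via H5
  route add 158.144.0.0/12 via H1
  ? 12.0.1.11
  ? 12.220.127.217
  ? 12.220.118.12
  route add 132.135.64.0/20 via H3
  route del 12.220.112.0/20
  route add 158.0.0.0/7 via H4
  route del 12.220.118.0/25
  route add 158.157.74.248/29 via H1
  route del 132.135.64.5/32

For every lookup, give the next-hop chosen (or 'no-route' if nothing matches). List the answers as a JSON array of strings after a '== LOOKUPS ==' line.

Apply in order:
  add 158.157.0.0/16 -> H6 at depth 16
  add 0.0.0.0/0 -> H1 at depth 0
  Q 158.157.0.0: descend 1001111010011101 ; hops seen [H1,H6] ; pick H6
  add 132.128.0.0/12 -> H1 at depth 12
  Q 158.157.30.101: descend 1001111010011101 ; hops seen [H1,H6] ; pick H6
  add 12.220.118.0/25 -> H5 at depth 25
  Q 158.157.104.108: descend 1001111010011101 ; hops seen [H1,H6] ; pick H6
  add 12.0.0.0/8 -> H0 at depth 8
  Q 241.49.217.2: descend 1 ; hops seen [H1] ; pick H1
  add 132.135.64.5/32 -> H2 at depth 32
  add 12.220.112.0/20 -> H5 at depth 20
  add 158.144.0.0/12 -> H1 at depth 12
  Q 12.0.1.11: descend 00001100 ; hops seen [H1,H0] ; pick H0
  Q 12.220.127.217: descend 00001100110111000111 ; hops seen [H1,H0,H5] ; pick H5
  Q 12.220.118.12: descend 0000110011011100011101100 ; hops seen [H1,H0,H5,H5] ; pick H5
  add 132.135.64.0/20 -> H3 at depth 20
  del 12.220.112.0/20 (clear depth 20)
  add 158.0.0.0/7 -> H4 at depth 7
  del 12.220.118.0/25 (clear depth 25)
  add 158.157.74.248/29 -> H1 at depth 29
  del 132.135.64.5/32 (clear depth 32)

== LOOKUPS ==
["H6","H6","H6","H1","H0","H5","H5"]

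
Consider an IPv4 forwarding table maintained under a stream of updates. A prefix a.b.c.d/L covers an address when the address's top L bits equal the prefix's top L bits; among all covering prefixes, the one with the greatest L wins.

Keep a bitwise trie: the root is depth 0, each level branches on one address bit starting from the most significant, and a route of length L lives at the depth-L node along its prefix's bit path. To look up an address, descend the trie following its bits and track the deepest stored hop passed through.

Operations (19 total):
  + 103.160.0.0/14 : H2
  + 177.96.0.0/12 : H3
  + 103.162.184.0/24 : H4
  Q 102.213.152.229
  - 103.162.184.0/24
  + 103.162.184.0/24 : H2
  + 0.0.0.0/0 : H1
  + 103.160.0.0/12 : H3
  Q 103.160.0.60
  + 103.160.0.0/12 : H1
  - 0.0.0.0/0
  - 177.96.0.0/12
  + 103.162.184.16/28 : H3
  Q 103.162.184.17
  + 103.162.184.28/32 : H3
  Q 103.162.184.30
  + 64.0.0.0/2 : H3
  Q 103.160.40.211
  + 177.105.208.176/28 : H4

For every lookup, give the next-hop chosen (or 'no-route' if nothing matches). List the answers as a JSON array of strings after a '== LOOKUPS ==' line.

Trace:
  + 103.160.0.0/14 (H2) depth=14
  + 177.96.0.0/12 (H3) depth=12
  + 103.162.184.0/24 (H4) depth=24
  lookup 102.213.152.229: bits 0110011 walk d0:-→d1:-→d2:-→d3:-→d4:-→d5:-→d6:-→d7:- -> no-route
  - 103.162.184.0/24 clear@24
  + 103.162.184.0/24 (H2) depth=24
  + 0.0.0.0/0 (H1) depth=0
  + 103.160.0.0/12 (H3) depth=12
  lookup 103.160.0.60: bits 01100111101000 walk d0:H1→d1:-→d2:-→d3:-→d4:-→d5:-→d6:-→d7:-→d8:-→d9:-→d10:-→d11:-→d12:H3→d13:-→d14:H2 -> H2
  + 103.160.0.0/12 (H1) depth=12
  - 0.0.0.0/0 clear@0
  - 177.96.0.0/12 clear@12
  + 103.162.184.16/28 (H3) depth=28
  lookup 103.162.184.17: bits 0110011110100010101110000001 walk d0:-→d1:-→d2:-→d3:-→d4:-→d5:-→d6:-→d7:-→d8:-→d9:-→d10:-→d11:-→d12:H1→d13:-→d14:H2→d15:-→d16:-→d17:-→d18:-→d19:-→d20:-→d21:-→d22:-→d23:-→d24:H2→d25:-→d26:-→d27:-→d28:H3 -> H3
  + 103.162.184.28/32 (H3) depth=32
  lookup 103.162.184.30: bits 011001111010001010111000000111 walk d0:-→d1:-→d2:-→d3:-→d4:-→d5:-→d6:-→d7:-→d8:-→d9:-→d10:-→d11:-→d12:H1→d13:-→d14:H2→d15:-→d16:-→d17:-→d18:-→d19:-→d20:-→d21:-→d22:-→d23:-→d24:H2→d25:-→d26:-→d27:-→d28:H3→d29:-→d30:- -> H3
  + 64.0.0.0/2 (H3) depth=2
  lookup 103.160.40.211: bits 01100111101000 walk d0:-→d1:-→d2:H3→d3:-→d4:-→d5:-→d6:-→d7:-→d8:-→d9:-→d10:-→d11:-→d12:H1→d13:-→d14:H2 -> H2
  + 177.105.208.176/28 (H4) depth=28

== LOOKUPS ==
["no-route","H2","H3","H3","H2"]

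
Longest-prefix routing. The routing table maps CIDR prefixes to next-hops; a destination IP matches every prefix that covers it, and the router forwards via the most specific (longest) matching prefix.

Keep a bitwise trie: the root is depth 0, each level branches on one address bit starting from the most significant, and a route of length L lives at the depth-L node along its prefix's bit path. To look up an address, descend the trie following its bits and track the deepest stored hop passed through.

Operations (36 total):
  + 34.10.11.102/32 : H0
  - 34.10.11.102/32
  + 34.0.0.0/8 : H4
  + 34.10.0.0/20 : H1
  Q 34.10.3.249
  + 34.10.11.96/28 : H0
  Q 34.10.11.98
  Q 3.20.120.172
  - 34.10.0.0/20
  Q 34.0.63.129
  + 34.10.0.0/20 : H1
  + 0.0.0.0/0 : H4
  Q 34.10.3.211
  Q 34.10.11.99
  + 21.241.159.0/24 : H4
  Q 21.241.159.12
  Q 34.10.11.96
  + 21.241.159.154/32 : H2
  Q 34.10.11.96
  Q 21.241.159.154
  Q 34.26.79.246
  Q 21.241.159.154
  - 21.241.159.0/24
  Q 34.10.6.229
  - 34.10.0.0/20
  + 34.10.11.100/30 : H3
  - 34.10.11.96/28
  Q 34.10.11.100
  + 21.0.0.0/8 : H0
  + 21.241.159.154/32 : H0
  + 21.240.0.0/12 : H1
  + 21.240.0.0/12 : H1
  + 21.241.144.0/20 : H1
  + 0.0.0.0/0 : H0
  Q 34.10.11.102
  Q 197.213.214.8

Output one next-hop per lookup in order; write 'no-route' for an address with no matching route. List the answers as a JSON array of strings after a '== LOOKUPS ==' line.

Apply in order:
  add 34.10.11.102/32 -> H0 at depth 32
  del 34.10.11.102/32 (clear depth 32)
  add 34.0.0.0/8 -> H4 at depth 8
  add 34.10.0.0/20 -> H1 at depth 20
  ? 34.10.3.249  path d0:-→d1:-→d2:-→d3:-→d4:-→d5:-→d6:-→d7:-→d8:H4→d9:-→d10:-→d11:-→d12:-→d13:-→d14:-→d15:-→d16:-→d17:-→d18:-→d19:-→d20:H1  best=H1
  add 34.10.11.96/28 -> H0 at depth 28
  ? 34.10.11.98  path d0:-→d1:-→d2:-→d3:-→d4:-→d5:-→d6:-→d7:-→d8:H4→d9:-→d10:-→d11:-→d12:-→d13:-→d14:-→d15:-→d16:-→d17:-→d18:-→d19:-→d20:H1→d21:-→d22:-→d23:-→d24:-→d25:-→d26:-→d27:-→d28:H0→d29:-  best=H0
  ? 3.20.120.172  path d0:-→d1:-→d2:-  best=no-route
  del 34.10.0.0/20 (clear depth 20)
  ? 34.0.63.129  path d0:-→d1:-→d2:-→d3:-→d4:-→d5:-→d6:-→d7:-→d8:H4→d9:-→d10:-→d11:-→d12:-  best=H4
  add 34.10.0.0/20 -> H1 at depth 20
  add 0.0.0.0/0 -> H4 at depth 0
  ? 34.10.3.211  path d0:H4→d1:-→d2:-→d3:-→d4:-→d5:-→d6:-→d7:-→d8:H4→d9:-→d10:-→d11:-→d12:-→d13:-→d14:-→d15:-→d16:-→d17:-→d18:-→d19:-→d20:H1  best=H1
  ? 34.10.11.99  path d0:H4→d1:-→d2:-→d3:-→d4:-→d5:-→d6:-→d7:-→d8:H4→d9:-→d10:-→d11:-→d12:-→d13:-→d14:-→d15:-→d16:-→d17:-→d18:-→d19:-→d20:H1→d21:-→d22:-→d23:-→d24:-→d25:-→d26:-→d27:-→d28:H0→d29:-  best=H0
  add 21.241.159.0/24 -> H4 at depth 24
  ? 21.241.159.12  path d0:H4→d1:-→d2:-→d3:-→d4:-→d5:-→d6:-→d7:-→d8:-→d9:-→d10:-→d11:-→d12:-→d13:-→d14:-→d15:-→d16:-→d17:-→d18:-→d19:-→d20:-→d21:-→d22:-→d23:-→d24:H4  best=H4
  ? 34.10.11.96  path d0:H4→d1:-→d2:-→d3:-→d4:-→d5:-→d6:-→d7:-→d8:H4→d9:-→d10:-→d11:-→d12:-→d13:-→d14:-→d15:-→d16:-→d17:-→d18:-→d19:-→d20:H1→d21:-→d22:-→d23:-→d24:-→d25:-→d26:-→d27:-→d28:H0→d29:-  best=H0
  add 21.241.159.154/32 -> H2 at depth 32
  ? 34.10.11.96  path d0:H4→d1:-→d2:-→d3:-→d4:-→d5:-→d6:-→d7:-→d8:H4→d9:-→d10:-→d11:-→d12:-→d13:-→d14:-→d15:-→d16:-→d17:-→d18:-→d19:-→d20:H1→d21:-→d22:-→d23:-→d24:-→d25:-→d26:-→d27:-→d28:H0→d29:-  best=H0
  ? 21.241.159.154  path d0:H4→d1:-→d2:-→d3:-→d4:-→d5:-→d6:-→d7:-→d8:-→d9:-→d10:-→d11:-→d12:-→d13:-→d14:-→d15:-→d16:-→d17:-→d18:-→d19:-→d20:-→d21:-→d22:-→d23:-→d24:H4→d25:-→d26:-→d27:-→d28:-→d29:-→d30:-→d31:-→d32:H2  best=H2
  ? 34.26.79.246  path d0:H4→d1:-→d2:-→d3:-→d4:-→d5:-→d6:-→d7:-→d8:H4→d9:-→d10:-→d11:-  best=H4
  ? 21.241.159.154  path d0:H4→d1:-→d2:-→d3:-→d4:-→d5:-→d6:-→d7:-→d8:-→d9:-→d10:-→d11:-→d12:-→d13:-→d14:-→d15:-→d16:-→d17:-→d18:-→d19:-→d20:-→d21:-→d22:-→d23:-→d24:H4→d25:-→d26:-→d27:-→d28:-→d29:-→d30:-→d31:-→d32:H2  best=H2
  del 21.241.159.0/24 (clear depth 24)
  ? 34.10.6.229  path d0:H4→d1:-→d2:-→d3:-→d4:-→d5:-→d6:-→d7:-→d8:H4→d9:-→d10:-→d11:-→d12:-→d13:-→d14:-→d15:-→d16:-→d17:-→d18:-→d19:-→d20:H1  best=H1
  del 34.10.0.0/20 (clear depth 20)
  add 34.10.11.100/30 -> H3 at depth 30
  del 34.10.11.96/28 (clear depth 28)
  ? 34.10.11.100  path d0:H4→d1:-→d2:-→d3:-→d4:-→d5:-→d6:-→d7:-→d8:H4→d9:-→d10:-→d11:-→d12:-→d13:-→d14:-→d15:-→d16:-→d17:-→d18:-→d19:-→d20:-→d21:-→d22:-→d23:-→d24:-→d25:-→d26:-→d27:-→d28:-→d29:-→d30:H3  best=H3
  add 21.0.0.0/8 -> H0 at depth 8
  add 21.241.159.154/32 -> H0 at depth 32
  add 21.240.0.0/12 -> H1 at depth 12
  add 21.240.0.0/12 -> H1 at depth 12
  add 21.241.144.0/20 -> H1 at depth 20
  add 0.0.0.0/0 -> H0 at depth 0
  ? 34.10.11.102  path d0:H0→d1:-→d2:-→d3:-→d4:-→d5:-→d6:-→d7:-→d8:H4→d9:-→d10:-→d11:-→d12:-→d13:-→d14:-→d15:-→d16:-→d17:-→d18:-→d19:-→d20:-→d21:-→d22:-→d23:-→d24:-→d25:-→d26:-→d27:-→d28:-→d29:-→d30:H3→d31:-→d32:-  best=H3
  ? 197.213.214.8  path d0:H0  best=H0

== LOOKUPS ==
["H1","H0","no-route","H4","H1","H0","H4","H0","H0","H2","H4","H2","H1","H3","H3","H0"]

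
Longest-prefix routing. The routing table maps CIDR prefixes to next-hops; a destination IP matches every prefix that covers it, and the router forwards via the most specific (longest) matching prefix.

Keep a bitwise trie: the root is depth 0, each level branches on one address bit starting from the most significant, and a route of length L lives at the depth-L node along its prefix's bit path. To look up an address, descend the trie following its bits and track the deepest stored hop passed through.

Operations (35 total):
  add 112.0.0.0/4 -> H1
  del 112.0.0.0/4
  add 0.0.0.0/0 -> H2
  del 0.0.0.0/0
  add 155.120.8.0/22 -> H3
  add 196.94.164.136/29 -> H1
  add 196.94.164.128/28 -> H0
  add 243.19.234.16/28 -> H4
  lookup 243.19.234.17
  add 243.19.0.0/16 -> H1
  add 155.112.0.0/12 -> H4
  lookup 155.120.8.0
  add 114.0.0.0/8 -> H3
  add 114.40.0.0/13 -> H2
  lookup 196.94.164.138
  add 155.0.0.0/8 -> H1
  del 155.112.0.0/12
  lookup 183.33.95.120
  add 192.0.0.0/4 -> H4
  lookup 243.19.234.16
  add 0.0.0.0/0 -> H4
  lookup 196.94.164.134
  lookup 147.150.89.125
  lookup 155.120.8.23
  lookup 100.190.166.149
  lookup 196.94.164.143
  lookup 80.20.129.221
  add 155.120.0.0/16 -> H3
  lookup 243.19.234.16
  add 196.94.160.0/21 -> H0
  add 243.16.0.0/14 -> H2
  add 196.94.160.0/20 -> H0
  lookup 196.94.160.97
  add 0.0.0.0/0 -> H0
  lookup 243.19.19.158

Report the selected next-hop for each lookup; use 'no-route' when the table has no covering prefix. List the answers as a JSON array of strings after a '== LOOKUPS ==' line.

Trace:
  add 112.0.0.0/4 -> H1 at depth 4
  - 112.0.0.0/4 clear@4
  add 0.0.0.0/0 -> H2 at depth 0
  - 0.0.0.0/0 clear@0
  add 155.120.8.0/22 -> H3 at depth 22
  add 196.94.164.136/29 -> H1 at depth 29
  add 196.94.164.128/28 -> H0 at depth 28
  add 243.19.234.16/28 -> H4 at depth 28
  lookup 243.19.234.17: bits 1111001100010011111010100001 walk d0:-→d1:-→d2:-→d3:-→d4:-→d5:-→d6:-→d7:-→d8:-→d9:-→d10:-→d11:-→d12:-→d13:-→d14:-→d15:-→d16:-→d17:-→d18:-→d19:-→d20:-→d21:-→d22:-→d23:-→d24:-→d25:-→d26:-→d27:-→d28:H4 -> H4
  add 243.19.0.0/16 -> H1 at depth 16
  add 155.112.0.0/12 -> H4 at depth 12
  lookup 155.120.8.0: bits 1001101101111000000010 walk d0:-→d1:-→d2:-→d3:-→d4:-→d5:-→d6:-→d7:-→d8:-→d9:-→d10:-→d11:-→d12:H4→d13:-→d14:-→d15:-→d16:-→d17:-→d18:-→d19:-→d20:-→d21:-→d22:H3 -> H3
  add 114.0.0.0/8 -> H3 at depth 8
  add 114.40.0.0/13 -> H2 at depth 13
  lookup 196.94.164.138: bits 11000100010111101010010010001 walk d0:-→d1:-→d2:-→d3:-→d4:-→d5:-→d6:-→d7:-→d8:-→d9:-→d10:-→d11:-→d12:-→d13:-→d14:-→d15:-→d16:-→d17:-→d18:-→d19:-→d20:-→d21:-→d22:-→d23:-→d24:-→d25:-→d26:-→d27:-→d28:H0→d29:H1 -> H1
  add 155.0.0.0/8 -> H1 at depth 8
  - 155.112.0.0/12 clear@12
  lookup 183.33.95.120: bits 10 walk d0:-→d1:-→d2:- -> no-route
  add 192.0.0.0/4 -> H4 at depth 4
  lookup 243.19.234.16: bits 1111001100010011111010100001 walk d0:-→d1:-→d2:-→d3:-→d4:-→d5:-→d6:-→d7:-→d8:-→d9:-→d10:-→d11:-→d12:-→d13:-→d14:-→d15:-→d16:H1→d17:-→d18:-→d19:-→d20:-→d21:-→d22:-→d23:-→d24:-→d25:-→d26:-→d27:-→d28:H4 -> H4
  add 0.0.0.0/0 -> H4 at depth 0
  lookup 196.94.164.134: bits 1100010001011110101001001000 walk d0:H4→d1:-→d2:-→d3:-→d4:H4→d5:-→d6:-→d7:-→d8:-→d9:-→d10:-→d11:-→d12:-→d13:-→d14:-→d15:-→d16:-→d17:-→d18:-→d19:-→d20:-→d21:-→d22:-→d23:-→d24:-→d25:-→d26:-→d27:-→d28:H0 -> H0
  lookup 147.150.89.125: bits 1001 walk d0:H4→d1:-→d2:-→d3:-→d4:- -> H4
  lookup 155.120.8.23: bits 1001101101111000000010 walk d0:H4→d1:-→d2:-→d3:-→d4:-→d5:-→d6:-→d7:-→d8:H1→d9:-→d10:-→d11:-→d12:-→d13:-→d14:-→d15:-→d16:-→d17:-→d18:-→d19:-→d20:-→d21:-→d22:H3 -> H3
  lookup 100.190.166.149: bits 011 walk d0:H4→d1:-→d2:-→d3:- -> H4
  lookup 196.94.164.143: bits 11000100010111101010010010001 walk d0:H4→d1:-→d2:-→d3:-→d4:H4→d5:-→d6:-→d7:-→d8:-→d9:-→d10:-→d11:-→d12:-→d13:-→d14:-→d15:-→d16:-→d17:-→d18:-→d19:-→d20:-→d21:-→d22:-→d23:-→d24:-→d25:-→d26:-→d27:-→d28:H0→d29:H1 -> H1
  lookup 80.20.129.221: bits 01 walk d0:H4→d1:-→d2:- -> H4
  add 155.120.0.0/16 -> H3 at depth 16
  lookup 243.19.234.16: bits 1111001100010011111010100001 walk d0:H4→d1:-→d2:-→d3:-→d4:-→d5:-→d6:-→d7:-→d8:-→d9:-→d10:-→d11:-→d12:-→d13:-→d14:-→d15:-→d16:H1→d17:-→d18:-→d19:-→d20:-→d21:-→d22:-→d23:-→d24:-→d25:-→d26:-→d27:-→d28:H4 -> H4
  add 196.94.160.0/21 -> H0 at depth 21
  add 243.16.0.0/14 -> H2 at depth 14
  add 196.94.160.0/20 -> H0 at depth 20
  lookup 196.94.160.97: bits 110001000101111010100 walk d0:H4→d1:-→d2:-→d3:-→d4:H4→d5:-→d6:-→d7:-→d8:-→d9:-→d10:-→d11:-→d12:-→d13:-→d14:-→d15:-→d16:-→d17:-→d18:-→d19:-→d20:H0→d21:H0 -> H0
  add 0.0.0.0/0 -> H0 at depth 0
  lookup 243.19.19.158: bits 1111001100010011 walk d0:H0→d1:-→d2:-→d3:-→d4:-→d5:-→d6:-→d7:-→d8:-→d9:-→d10:-→d11:-→d12:-→d13:-→d14:H2→d15:-→d16:H1 -> H1

== LOOKUPS ==
["H4","H3","H1","no-route","H4","H0","H4","H3","H4","H1","H4","H4","H0","H1"]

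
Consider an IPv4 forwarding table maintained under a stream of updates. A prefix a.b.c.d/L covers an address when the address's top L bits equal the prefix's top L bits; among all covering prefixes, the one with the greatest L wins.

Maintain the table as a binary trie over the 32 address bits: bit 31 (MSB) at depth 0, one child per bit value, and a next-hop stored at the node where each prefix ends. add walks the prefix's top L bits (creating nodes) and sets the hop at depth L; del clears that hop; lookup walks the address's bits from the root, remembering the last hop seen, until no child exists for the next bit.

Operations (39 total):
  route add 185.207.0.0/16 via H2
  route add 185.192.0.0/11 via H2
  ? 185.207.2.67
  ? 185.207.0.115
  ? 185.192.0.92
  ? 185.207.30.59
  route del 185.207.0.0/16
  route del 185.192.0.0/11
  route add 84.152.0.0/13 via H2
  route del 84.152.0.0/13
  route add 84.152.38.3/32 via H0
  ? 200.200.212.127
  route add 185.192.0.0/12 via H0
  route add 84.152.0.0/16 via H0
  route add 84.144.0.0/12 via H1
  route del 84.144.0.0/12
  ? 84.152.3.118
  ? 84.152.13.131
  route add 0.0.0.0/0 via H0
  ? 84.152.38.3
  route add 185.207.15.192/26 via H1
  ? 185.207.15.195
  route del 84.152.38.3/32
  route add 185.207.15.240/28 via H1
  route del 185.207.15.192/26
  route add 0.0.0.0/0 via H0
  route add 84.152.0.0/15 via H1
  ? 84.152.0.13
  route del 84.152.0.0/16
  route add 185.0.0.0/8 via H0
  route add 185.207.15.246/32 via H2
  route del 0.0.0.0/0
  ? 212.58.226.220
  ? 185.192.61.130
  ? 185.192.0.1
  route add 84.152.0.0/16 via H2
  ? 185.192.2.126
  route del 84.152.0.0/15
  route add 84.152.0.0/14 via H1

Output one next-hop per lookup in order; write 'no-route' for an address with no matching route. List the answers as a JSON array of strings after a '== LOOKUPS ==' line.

Apply in order:
  + 185.207.0.0/16 (H2) depth=16
  + 185.192.0.0/11 (H2) depth=11
  Q 185.207.2.67: descend 1011100111001111 ; hops seen [H2,H2] ; pick H2
  Q 185.207.0.115: descend 1011100111001111 ; hops seen [H2,H2] ; pick H2
  Q 185.192.0.92: descend 101110011100 ; hops seen [H2] ; pick H2
  Q 185.207.30.59: descend 1011100111001111 ; hops seen [H2,H2] ; pick H2
  - 185.207.0.0/16 clear@16
  - 185.192.0.0/11 clear@11
  + 84.152.0.0/13 (H2) depth=13
  - 84.152.0.0/13 clear@13
  + 84.152.38.3/32 (H0) depth=32
  Q 200.200.212.127: descend 1 ; hops seen [∅] ; pick no-route
  + 185.192.0.0/12 (H0) depth=12
  + 84.152.0.0/16 (H0) depth=16
  + 84.144.0.0/12 (H1) depth=12
  - 84.144.0.0/12 clear@12
  Q 84.152.3.118: descend 010101001001100000 ; hops seen [H0] ; pick H0
  Q 84.152.13.131: descend 010101001001100000 ; hops seen [H0] ; pick H0
  + 0.0.0.0/0 (H0) depth=0
  Q 84.152.38.3: descend 01010100100110000010011000000011 ; hops seen [H0,H0,H0] ; pick H0
  + 185.207.15.192/26 (H1) depth=26
  Q 185.207.15.195: descend 10111001110011110000111111 ; hops seen [H0,H0,H1] ; pick H1
  - 84.152.38.3/32 clear@32
  + 185.207.15.240/28 (H1) depth=28
  - 185.207.15.192/26 clear@26
  + 0.0.0.0/0 (H0) depth=0
  + 84.152.0.0/15 (H1) depth=15
  Q 84.152.0.13: descend 010101001001100000 ; hops seen [H0,H1,H0] ; pick H0
  - 84.152.0.0/16 clear@16
  + 185.0.0.0/8 (H0) depth=8
  + 185.207.15.246/32 (H2) depth=32
  - 0.0.0.0/0 clear@0
  Q 212.58.226.220: descend 1 ; hops seen [∅] ; pick no-route
  Q 185.192.61.130: descend 101110011100 ; hops seen [H0,H0] ; pick H0
  Q 185.192.0.1: descend 101110011100 ; hops seen [H0,H0] ; pick H0
  + 84.152.0.0/16 (H2) depth=16
  Q 185.192.2.126: descend 101110011100 ; hops seen [H0,H0] ; pick H0
  - 84.152.0.0/15 clear@15
  + 84.152.0.0/14 (H1) depth=14

== LOOKUPS ==
["H2","H2","H2","H2","no-route","H0","H0","H0","H1","H0","no-route","H0","H0","H0"]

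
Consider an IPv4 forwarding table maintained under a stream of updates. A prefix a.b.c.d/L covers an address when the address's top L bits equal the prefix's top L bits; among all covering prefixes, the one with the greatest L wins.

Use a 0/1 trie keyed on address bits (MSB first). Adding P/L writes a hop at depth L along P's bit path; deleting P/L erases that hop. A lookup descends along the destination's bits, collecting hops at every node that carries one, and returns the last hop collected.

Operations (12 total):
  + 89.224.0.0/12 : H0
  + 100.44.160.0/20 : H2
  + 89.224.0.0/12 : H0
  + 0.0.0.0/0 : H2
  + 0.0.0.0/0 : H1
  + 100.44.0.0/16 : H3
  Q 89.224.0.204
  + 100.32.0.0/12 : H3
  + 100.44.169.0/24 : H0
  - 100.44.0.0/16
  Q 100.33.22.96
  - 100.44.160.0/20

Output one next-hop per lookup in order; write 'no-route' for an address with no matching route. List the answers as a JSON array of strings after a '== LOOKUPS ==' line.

Process each operation:
  add 89.224.0.0/12 -> H0 at depth 12
  add 100.44.160.0/20 -> H2 at depth 20
  add 89.224.0.0/12 -> H0 at depth 12
  add 0.0.0.0/0 -> H2 at depth 0
  add 0.0.0.0/0 -> H1 at depth 0
  add 100.44.0.0/16 -> H3 at depth 16
  lookup 89.224.0.204: bits 010110011110 walk d0:H1→d1:-→d2:-→d3:-→d4:-→d5:-→d6:-→d7:-→d8:-→d9:-→d10:-→d11:-→d12:H0 -> H0
  add 100.32.0.0/12 -> H3 at depth 12
  add 100.44.169.0/24 -> H0 at depth 24
  del 100.44.0.0/16 (clear depth 16)
  lookup 100.33.22.96: bits 011001000010 walk d0:H1→d1:-→d2:-→d3:-→d4:-→d5:-→d6:-→d7:-→d8:-→d9:-→d10:-→d11:-→d12:H3 -> H3
  del 100.44.160.0/20 (clear depth 20)

== LOOKUPS ==
["H0","H3"]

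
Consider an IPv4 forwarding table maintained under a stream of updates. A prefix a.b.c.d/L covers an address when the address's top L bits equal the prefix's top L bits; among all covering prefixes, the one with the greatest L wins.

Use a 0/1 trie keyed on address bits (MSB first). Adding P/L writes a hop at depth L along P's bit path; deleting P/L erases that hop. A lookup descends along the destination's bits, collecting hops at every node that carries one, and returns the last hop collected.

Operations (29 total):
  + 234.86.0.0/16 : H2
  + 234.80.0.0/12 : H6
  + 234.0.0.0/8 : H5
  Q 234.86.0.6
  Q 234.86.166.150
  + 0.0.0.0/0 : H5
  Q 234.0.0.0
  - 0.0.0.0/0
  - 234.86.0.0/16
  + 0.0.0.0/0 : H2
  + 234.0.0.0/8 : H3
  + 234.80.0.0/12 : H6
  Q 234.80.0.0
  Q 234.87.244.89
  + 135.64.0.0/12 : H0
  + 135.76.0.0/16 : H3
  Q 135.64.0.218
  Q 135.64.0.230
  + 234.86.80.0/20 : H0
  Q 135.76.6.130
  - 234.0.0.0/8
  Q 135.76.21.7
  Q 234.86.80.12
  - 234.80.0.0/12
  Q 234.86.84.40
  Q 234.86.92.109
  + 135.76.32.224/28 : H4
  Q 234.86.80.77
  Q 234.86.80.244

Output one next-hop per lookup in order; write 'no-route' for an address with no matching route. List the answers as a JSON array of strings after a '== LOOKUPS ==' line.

Process each operation:
  + 234.86.0.0/16 (H2) depth=16
  + 234.80.0.0/12 (H6) depth=12
  + 234.0.0.0/8 (H5) depth=8
  lookup 234.86.0.6: bits 1110101001010110 walk d0:-→d1:-→d2:-→d3:-→d4:-→d5:-→d6:-→d7:-→d8:H5→d9:-→d10:-→d11:-→d12:H6→d13:-→d14:-→d15:-→d16:H2 -> H2
  lookup 234.86.166.150: bits 1110101001010110 walk d0:-→d1:-→d2:-→d3:-→d4:-→d5:-→d6:-→d7:-→d8:H5→d9:-→d10:-→d11:-→d12:H6→d13:-→d14:-→d15:-→d16:H2 -> H2
  + 0.0.0.0/0 (H5) depth=0
  lookup 234.0.0.0: bits 111010100 walk d0:H5→d1:-→d2:-→d3:-→d4:-→d5:-→d6:-→d7:-→d8:H5→d9:- -> H5
  del 0.0.0.0/0 (clear depth 0)
  del 234.86.0.0/16 (clear depth 16)
  + 0.0.0.0/0 (H2) depth=0
  + 234.0.0.0/8 (H3) depth=8
  + 234.80.0.0/12 (H6) depth=12
  lookup 234.80.0.0: bits 1110101001010 walk d0:H2→d1:-→d2:-→d3:-→d4:-→d5:-→d6:-→d7:-→d8:H3→d9:-→d10:-→d11:-→d12:H6→d13:- -> H6
  lookup 234.87.244.89: bits 111010100101011 walk d0:H2→d1:-→d2:-→d3:-→d4:-→d5:-→d6:-→d7:-→d8:H3→d9:-→d10:-→d11:-→d12:H6→d13:-→d14:-→d15:- -> H6
  + 135.64.0.0/12 (H0) depth=12
  + 135.76.0.0/16 (H3) depth=16
  lookup 135.64.0.218: bits 100001110100 walk d0:H2→d1:-→d2:-→d3:-→d4:-→d5:-→d6:-→d7:-→d8:-→d9:-→d10:-→d11:-→d12:H0 -> H0
  lookup 135.64.0.230: bits 100001110100 walk d0:H2→d1:-→d2:-→d3:-→d4:-→d5:-→d6:-→d7:-→d8:-→d9:-→d10:-→d11:-→d12:H0 -> H0
  + 234.86.80.0/20 (H0) depth=20
  lookup 135.76.6.130: bits 1000011101001100 walk d0:H2→d1:-→d2:-→d3:-→d4:-→d5:-→d6:-→d7:-→d8:-→d9:-→d10:-→d11:-→d12:H0→d13:-→d14:-→d15:-→d16:H3 -> H3
  del 234.0.0.0/8 (clear depth 8)
  lookup 135.76.21.7: bits 1000011101001100 walk d0:H2→d1:-→d2:-→d3:-→d4:-→d5:-→d6:-→d7:-→d8:-→d9:-→d10:-→d11:-→d12:H0→d13:-→d14:-→d15:-→d16:H3 -> H3
  lookup 234.86.80.12: bits 11101010010101100101 walk d0:H2→d1:-→d2:-→d3:-→d4:-→d5:-→d6:-→d7:-→d8:-→d9:-→d10:-→d11:-→d12:H6→d13:-→d14:-→d15:-→d16:-→d17:-→d18:-→d19:-→d20:H0 -> H0
  del 234.80.0.0/12 (clear depth 12)
  lookup 234.86.84.40: bits 11101010010101100101 walk d0:H2→d1:-→d2:-→d3:-→d4:-→d5:-→d6:-→d7:-→d8:-→d9:-→d10:-→d11:-→d12:-→d13:-→d14:-→d15:-→d16:-→d17:-→d18:-→d19:-→d20:H0 -> H0
  lookup 234.86.92.109: bits 11101010010101100101 walk d0:H2→d1:-→d2:-→d3:-→d4:-→d5:-→d6:-→d7:-→d8:-→d9:-→d10:-→d11:-→d12:-→d13:-→d14:-→d15:-→d16:-→d17:-→d18:-→d19:-→d20:H0 -> H0
  + 135.76.32.224/28 (H4) depth=28
  lookup 234.86.80.77: bits 11101010010101100101 walk d0:H2→d1:-→d2:-→d3:-→d4:-→d5:-→d6:-→d7:-→d8:-→d9:-→d10:-→d11:-→d12:-→d13:-→d14:-→d15:-→d16:-→d17:-→d18:-→d19:-→d20:H0 -> H0
  lookup 234.86.80.244: bits 11101010010101100101 walk d0:H2→d1:-→d2:-→d3:-→d4:-→d5:-→d6:-→d7:-→d8:-→d9:-→d10:-→d11:-→d12:-→d13:-→d14:-→d15:-→d16:-→d17:-→d18:-→d19:-→d20:H0 -> H0

== LOOKUPS ==
["H2","H2","H5","H6","H6","H0","H0","H3","H3","H0","H0","H0","H0","H0"]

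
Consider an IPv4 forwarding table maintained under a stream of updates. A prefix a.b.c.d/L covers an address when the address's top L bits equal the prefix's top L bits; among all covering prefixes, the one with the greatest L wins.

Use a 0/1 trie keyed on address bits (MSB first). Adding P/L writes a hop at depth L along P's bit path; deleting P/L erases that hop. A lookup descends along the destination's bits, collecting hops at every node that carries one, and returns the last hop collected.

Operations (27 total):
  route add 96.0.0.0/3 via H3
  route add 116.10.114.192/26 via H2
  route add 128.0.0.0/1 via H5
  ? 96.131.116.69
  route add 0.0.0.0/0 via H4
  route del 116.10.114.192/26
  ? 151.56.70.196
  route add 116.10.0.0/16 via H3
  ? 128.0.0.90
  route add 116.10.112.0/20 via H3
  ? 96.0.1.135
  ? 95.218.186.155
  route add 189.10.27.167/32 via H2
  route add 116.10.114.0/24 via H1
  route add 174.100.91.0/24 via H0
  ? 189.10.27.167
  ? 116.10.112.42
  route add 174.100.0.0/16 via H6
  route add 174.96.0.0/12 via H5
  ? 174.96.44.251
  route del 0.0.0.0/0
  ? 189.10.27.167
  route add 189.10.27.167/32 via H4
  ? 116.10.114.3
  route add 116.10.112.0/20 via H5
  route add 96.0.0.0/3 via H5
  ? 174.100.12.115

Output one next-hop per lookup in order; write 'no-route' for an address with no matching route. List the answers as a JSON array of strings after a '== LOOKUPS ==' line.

Trace:
  add 96.0.0.0/3 -> H3 at depth 3
  add 116.10.114.192/26 -> H2 at depth 26
  add 128.0.0.0/1 -> H5 at depth 1
  ? 96.131.116.69  path d0:-→d1:-→d2:-→d3:H3  best=H3
  add 0.0.0.0/0 -> H4 at depth 0
  del 116.10.114.192/26 (clear depth 26)
  ? 151.56.70.196  path d0:H4→d1:H5  best=H5
  add 116.10.0.0/16 -> H3 at depth 16
  ? 128.0.0.90  path d0:H4→d1:H5  best=H5
  add 116.10.112.0/20 -> H3 at depth 20
  ? 96.0.1.135  path d0:H4→d1:-→d2:-→d3:H3  best=H3
  ? 95.218.186.155  path d0:H4→d1:-→d2:-  best=H4
  add 189.10.27.167/32 -> H2 at depth 32
  add 116.10.114.0/24 -> H1 at depth 24
  add 174.100.91.0/24 -> H0 at depth 24
  ? 189.10.27.167  path d0:H4→d1:H5→d2:-→d3:-→d4:-→d5:-→d6:-→d7:-→d8:-→d9:-→d10:-→d11:-→d12:-→d13:-→d14:-→d15:-→d16:-→d17:-→d18:-→d19:-→d20:-→d21:-→d22:-→d23:-→d24:-→d25:-→d26:-→d27:-→d28:-→d29:-→d30:-→d31:-→d32:H2  best=H2
  ? 116.10.112.42  path d0:H4→d1:-→d2:-→d3:H3→d4:-→d5:-→d6:-→d7:-→d8:-→d9:-→d10:-→d11:-→d12:-→d13:-→d14:-→d15:-→d16:H3→d17:-→d18:-→d19:-→d20:H3→d21:-→d22:-  best=H3
  add 174.100.0.0/16 -> H6 at depth 16
  add 174.96.0.0/12 -> H5 at depth 12
  ? 174.96.44.251  path d0:H4→d1:H5→d2:-→d3:-→d4:-→d5:-→d6:-→d7:-→d8:-→d9:-→d10:-→d11:-→d12:H5→d13:-  best=H5
  del 0.0.0.0/0 (clear depth 0)
  ? 189.10.27.167  path d0:-→d1:H5→d2:-→d3:-→d4:-→d5:-→d6:-→d7:-→d8:-→d9:-→d10:-→d11:-→d12:-→d13:-→d14:-→d15:-→d16:-→d17:-→d18:-→d19:-→d20:-→d21:-→d22:-→d23:-→d24:-→d25:-→d26:-→d27:-→d28:-→d29:-→d30:-→d31:-→d32:H2  best=H2
  add 189.10.27.167/32 -> H4 at depth 32
  ? 116.10.114.3  path d0:-→d1:-→d2:-→d3:H3→d4:-→d5:-→d6:-→d7:-→d8:-→d9:-→d10:-→d11:-→d12:-→d13:-→d14:-→d15:-→d16:H3→d17:-→d18:-→d19:-→d20:H3→d21:-→d22:-→d23:-→d24:H1  best=H1
  add 116.10.112.0/20 -> H5 at depth 20
  add 96.0.0.0/3 -> H5 at depth 3
  ? 174.100.12.115  path d0:-→d1:H5→d2:-→d3:-→d4:-→d5:-→d6:-→d7:-→d8:-→d9:-→d10:-→d11:-→d12:H5→d13:-→d14:-→d15:-→d16:H6→d17:-  best=H6

== LOOKUPS ==
["H3","H5","H5","H3","H4","H2","H3","H5","H2","H1","H6"]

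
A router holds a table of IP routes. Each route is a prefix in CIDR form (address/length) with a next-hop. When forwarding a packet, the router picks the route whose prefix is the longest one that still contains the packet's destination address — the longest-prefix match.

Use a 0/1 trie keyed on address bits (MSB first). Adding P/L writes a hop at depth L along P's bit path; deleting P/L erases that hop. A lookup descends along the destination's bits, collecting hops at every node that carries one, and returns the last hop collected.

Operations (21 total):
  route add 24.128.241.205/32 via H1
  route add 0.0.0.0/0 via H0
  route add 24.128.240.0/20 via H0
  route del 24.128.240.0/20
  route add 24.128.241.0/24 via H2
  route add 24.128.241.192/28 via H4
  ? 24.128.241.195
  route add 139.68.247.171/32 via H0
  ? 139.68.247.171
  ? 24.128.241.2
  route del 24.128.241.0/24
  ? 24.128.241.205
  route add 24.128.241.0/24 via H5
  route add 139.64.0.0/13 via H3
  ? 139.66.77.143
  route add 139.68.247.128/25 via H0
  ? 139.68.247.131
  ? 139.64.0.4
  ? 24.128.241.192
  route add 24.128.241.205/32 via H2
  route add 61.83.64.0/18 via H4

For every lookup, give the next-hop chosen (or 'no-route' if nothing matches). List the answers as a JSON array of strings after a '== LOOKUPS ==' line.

Process each operation:
  add 24.128.241.205/32 -> H1 at depth 32
  add 0.0.0.0/0 -> H0 at depth 0
  add 24.128.240.0/20 -> H0 at depth 20
  del 24.128.240.0/20 (clear depth 20)
  add 24.128.241.0/24 -> H2 at depth 24
  add 24.128.241.192/28 -> H4 at depth 28
  ? 24.128.241.195  path d0:H0→d1:-→d2:-→d3:-→d4:-→d5:-→d6:-→d7:-→d8:-→d9:-→d10:-→d11:-→d12:-→d13:-→d14:-→d15:-→d16:-→d17:-→d18:-→d19:-→d20:-→d21:-→d22:-→d23:-→d24:H2→d25:-→d26:-→d27:-→d28:H4  best=H4
  add 139.68.247.171/32 -> H0 at depth 32
  ? 139.68.247.171  path d0:H0→d1:-→d2:-→d3:-→d4:-→d5:-→d6:-→d7:-→d8:-→d9:-→d10:-→d11:-→d12:-→d13:-→d14:-→d15:-→d16:-→d17:-→d18:-→d19:-→d20:-→d21:-→d22:-→d23:-→d24:-→d25:-→d26:-→d27:-→d28:-→d29:-→d30:-→d31:-→d32:H0  best=H0
  ? 24.128.241.2  path d0:H0→d1:-→d2:-→d3:-→d4:-→d5:-→d6:-→d7:-→d8:-→d9:-→d10:-→d11:-→d12:-→d13:-→d14:-→d15:-→d16:-→d17:-→d18:-→d19:-→d20:-→d21:-→d22:-→d23:-→d24:H2  best=H2
  del 24.128.241.0/24 (clear depth 24)
  ? 24.128.241.205  path d0:H0→d1:-→d2:-→d3:-→d4:-→d5:-→d6:-→d7:-→d8:-→d9:-→d10:-→d11:-→d12:-→d13:-→d14:-→d15:-→d16:-→d17:-→d18:-→d19:-→d20:-→d21:-→d22:-→d23:-→d24:-→d25:-→d26:-→d27:-→d28:H4→d29:-→d30:-→d31:-→d32:H1  best=H1
  add 24.128.241.0/24 -> H5 at depth 24
  add 139.64.0.0/13 -> H3 at depth 13
  ? 139.66.77.143  path d0:H0→d1:-→d2:-→d3:-→d4:-→d5:-→d6:-→d7:-→d8:-→d9:-→d10:-→d11:-→d12:-→d13:H3  best=H3
  add 139.68.247.128/25 -> H0 at depth 25
  ? 139.68.247.131  path d0:H0→d1:-→d2:-→d3:-→d4:-→d5:-→d6:-→d7:-→d8:-→d9:-→d10:-→d11:-→d12:-→d13:H3→d14:-→d15:-→d16:-→d17:-→d18:-→d19:-→d20:-→d21:-→d22:-→d23:-→d24:-→d25:H0→d26:-  best=H0
  ? 139.64.0.4  path d0:H0→d1:-→d2:-→d3:-→d4:-→d5:-→d6:-→d7:-→d8:-→d9:-→d10:-→d11:-→d12:-→d13:H3  best=H3
  ? 24.128.241.192  path d0:H0→d1:-→d2:-→d3:-→d4:-→d5:-→d6:-→d7:-→d8:-→d9:-→d10:-→d11:-→d12:-→d13:-→d14:-→d15:-→d16:-→d17:-→d18:-→d19:-→d20:-→d21:-→d22:-→d23:-→d24:H5→d25:-→d26:-→d27:-→d28:H4  best=H4
  add 24.128.241.205/32 -> H2 at depth 32
  add 61.83.64.0/18 -> H4 at depth 18

== LOOKUPS ==
["H4","H0","H2","H1","H3","H0","H3","H4"]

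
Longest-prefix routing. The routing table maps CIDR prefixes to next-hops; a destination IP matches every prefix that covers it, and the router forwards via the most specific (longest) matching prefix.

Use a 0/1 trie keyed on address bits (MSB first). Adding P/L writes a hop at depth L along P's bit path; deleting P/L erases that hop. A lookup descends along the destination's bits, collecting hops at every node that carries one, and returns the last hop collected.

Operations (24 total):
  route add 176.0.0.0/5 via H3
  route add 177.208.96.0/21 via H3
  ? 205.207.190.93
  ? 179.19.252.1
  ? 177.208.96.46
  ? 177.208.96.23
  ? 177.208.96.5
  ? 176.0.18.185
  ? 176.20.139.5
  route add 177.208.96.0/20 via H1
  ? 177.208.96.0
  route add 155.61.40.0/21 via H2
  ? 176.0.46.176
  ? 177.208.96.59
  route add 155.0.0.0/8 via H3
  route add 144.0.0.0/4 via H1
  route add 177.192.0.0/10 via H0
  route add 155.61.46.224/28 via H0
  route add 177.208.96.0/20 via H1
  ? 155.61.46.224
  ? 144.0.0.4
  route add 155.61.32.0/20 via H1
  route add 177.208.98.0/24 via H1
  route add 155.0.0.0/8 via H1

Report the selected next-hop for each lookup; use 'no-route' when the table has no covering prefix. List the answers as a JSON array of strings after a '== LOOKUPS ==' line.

Process each operation:
  + 176.0.0.0/5 (H3) depth=5
  + 177.208.96.0/21 (H3) depth=21
  Q 205.207.190.93: descend 1 ; hops seen [∅] ; pick no-route
  Q 179.19.252.1: descend 101100 ; hops seen [H3] ; pick H3
  Q 177.208.96.46: descend 101100011101000001100 ; hops seen [H3,H3] ; pick H3
  Q 177.208.96.23: descend 101100011101000001100 ; hops seen [H3,H3] ; pick H3
  Q 177.208.96.5: descend 101100011101000001100 ; hops seen [H3,H3] ; pick H3
  Q 176.0.18.185: descend 1011000 ; hops seen [H3] ; pick H3
  Q 176.20.139.5: descend 1011000 ; hops seen [H3] ; pick H3
  + 177.208.96.0/20 (H1) depth=20
  Q 177.208.96.0: descend 101100011101000001100 ; hops seen [H3,H1,H3] ; pick H3
  + 155.61.40.0/21 (H2) depth=21
  Q 176.0.46.176: descend 1011000 ; hops seen [H3] ; pick H3
  Q 177.208.96.59: descend 101100011101000001100 ; hops seen [H3,H1,H3] ; pick H3
  + 155.0.0.0/8 (H3) depth=8
  + 144.0.0.0/4 (H1) depth=4
  + 177.192.0.0/10 (H0) depth=10
  + 155.61.46.224/28 (H0) depth=28
  + 177.208.96.0/20 (H1) depth=20
  Q 155.61.46.224: descend 1001101100111101001011101110 ; hops seen [H1,H3,H2,H0] ; pick H0
  Q 144.0.0.4: descend 1001 ; hops seen [H1] ; pick H1
  + 155.61.32.0/20 (H1) depth=20
  + 177.208.98.0/24 (H1) depth=24
  + 155.0.0.0/8 (H1) depth=8

== LOOKUPS ==
["no-route","H3","H3","H3","H3","H3","H3","H3","H3","H3","H0","H1"]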